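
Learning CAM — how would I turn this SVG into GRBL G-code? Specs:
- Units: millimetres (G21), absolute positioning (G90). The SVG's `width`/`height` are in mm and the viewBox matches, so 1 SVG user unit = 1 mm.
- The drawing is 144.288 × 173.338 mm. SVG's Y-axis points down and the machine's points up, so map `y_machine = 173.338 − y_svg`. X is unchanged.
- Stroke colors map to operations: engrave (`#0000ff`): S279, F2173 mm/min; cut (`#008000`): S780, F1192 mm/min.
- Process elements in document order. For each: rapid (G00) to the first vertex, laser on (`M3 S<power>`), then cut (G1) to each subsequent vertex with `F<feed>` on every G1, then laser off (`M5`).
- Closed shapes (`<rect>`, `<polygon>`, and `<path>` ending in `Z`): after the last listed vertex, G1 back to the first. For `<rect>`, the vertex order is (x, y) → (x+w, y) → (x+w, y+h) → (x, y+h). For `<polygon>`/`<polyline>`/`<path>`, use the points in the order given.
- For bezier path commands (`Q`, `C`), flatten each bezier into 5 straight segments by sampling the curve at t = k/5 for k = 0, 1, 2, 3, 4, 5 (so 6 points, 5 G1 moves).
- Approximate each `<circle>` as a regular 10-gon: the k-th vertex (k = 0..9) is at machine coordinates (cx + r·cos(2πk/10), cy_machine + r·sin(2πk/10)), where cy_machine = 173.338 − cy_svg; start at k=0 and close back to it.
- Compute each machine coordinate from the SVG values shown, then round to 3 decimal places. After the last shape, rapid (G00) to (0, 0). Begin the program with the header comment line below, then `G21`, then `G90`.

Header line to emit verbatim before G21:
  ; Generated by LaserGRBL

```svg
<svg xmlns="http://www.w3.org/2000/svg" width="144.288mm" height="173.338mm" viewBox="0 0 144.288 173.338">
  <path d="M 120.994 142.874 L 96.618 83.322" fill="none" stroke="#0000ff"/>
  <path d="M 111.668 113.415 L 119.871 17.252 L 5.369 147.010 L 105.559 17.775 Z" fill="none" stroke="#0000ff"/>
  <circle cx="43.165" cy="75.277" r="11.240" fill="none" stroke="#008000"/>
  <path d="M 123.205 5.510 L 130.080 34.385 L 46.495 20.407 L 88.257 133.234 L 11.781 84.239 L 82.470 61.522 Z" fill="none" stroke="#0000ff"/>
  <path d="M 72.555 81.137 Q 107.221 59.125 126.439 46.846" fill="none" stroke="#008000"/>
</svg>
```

; Generated by LaserGRBL
G21
G90
G00 X120.994 Y30.464
M3 S279
G1 X96.618 Y90.016 F2173
M5
G00 X111.668 Y59.923
M3 S279
G1 X119.871 Y156.086 F2173
G1 X5.369 Y26.328 F2173
G1 X105.559 Y155.563 F2173
G1 X111.668 Y59.923 F2173
M5
G00 X54.405 Y98.061
M3 S780
G1 X52.258 Y104.668 F1192
G1 X46.638 Y108.751 F1192
G1 X39.692 Y108.751 F1192
G1 X34.072 Y104.668 F1192
G1 X31.925 Y98.061 F1192
G1 X34.072 Y91.454 F1192
G1 X39.692 Y87.371 F1192
G1 X46.638 Y87.371 F1192
G1 X52.258 Y91.454 F1192
G1 X54.405 Y98.061 F1192
M5
G00 X123.205 Y167.828
M3 S279
G1 X130.080 Y138.953 F2173
G1 X46.495 Y152.931 F2173
G1 X88.257 Y40.104 F2173
G1 X11.781 Y89.099 F2173
G1 X82.470 Y111.816 F2173
G1 X123.205 Y167.828 F2173
M5
G00 X72.555 Y92.201
M3 S780
G1 X85.803 Y100.616 F1192
G1 X97.816 Y108.253 F1192
G1 X108.593 Y115.112 F1192
G1 X118.134 Y121.191 F1192
G1 X126.439 Y126.492 F1192
M5
G00 X0.000 Y0.000

Since the viewBox matches the mm dimensions, user units are millimetres directly. The only transform is the Y-flip y_m = 173.338 − y_svg.

Shape 1 is a line segment drawn with `<path>`. Its stroke #0000ff means engrave at S279, F2173. After flipping Y the toolpath is (120.994,30.464) → (96.618,90.016).

Shape 2 is a closed polygon drawn with `<path>`. Its stroke #0000ff means engrave at S279, F2173. After flipping Y the toolpath is (111.668,59.923) → (119.871,156.086) → (5.369,26.328) → (105.559,155.563) → (111.668,59.923), returning to the start.

Shape 3 is a circle drawn with `<circle>`. Its stroke #008000 means cut at S780, F1192. After flipping Y the toolpath is (54.405,98.061) → (52.258,104.668) → (46.638,108.751) → (39.692,108.751) → (34.072,104.668) → (31.925,98.061) → (34.072,91.454) → (39.692,87.371) → (46.638,87.371) → (52.258,91.454) → (54.405,98.061), returning to the start.

Shape 4 is a closed polygon drawn with `<path>`. Its stroke #0000ff means engrave at S279, F2173. After flipping Y the toolpath is (123.205,167.828) → (130.080,138.953) → (46.495,152.931) → (88.257,40.104) → (11.781,89.099) → (82.470,111.816) → (123.205,167.828), returning to the start.

Shape 5 is a quadratic bezier drawn with `<path>`. Its stroke #008000 means cut at S780, F1192. After flipping Y the toolpath is (72.555,92.201) → (85.803,100.616) → (97.816,108.253) → (108.593,115.112) → (118.134,121.191) → (126.439,126.492).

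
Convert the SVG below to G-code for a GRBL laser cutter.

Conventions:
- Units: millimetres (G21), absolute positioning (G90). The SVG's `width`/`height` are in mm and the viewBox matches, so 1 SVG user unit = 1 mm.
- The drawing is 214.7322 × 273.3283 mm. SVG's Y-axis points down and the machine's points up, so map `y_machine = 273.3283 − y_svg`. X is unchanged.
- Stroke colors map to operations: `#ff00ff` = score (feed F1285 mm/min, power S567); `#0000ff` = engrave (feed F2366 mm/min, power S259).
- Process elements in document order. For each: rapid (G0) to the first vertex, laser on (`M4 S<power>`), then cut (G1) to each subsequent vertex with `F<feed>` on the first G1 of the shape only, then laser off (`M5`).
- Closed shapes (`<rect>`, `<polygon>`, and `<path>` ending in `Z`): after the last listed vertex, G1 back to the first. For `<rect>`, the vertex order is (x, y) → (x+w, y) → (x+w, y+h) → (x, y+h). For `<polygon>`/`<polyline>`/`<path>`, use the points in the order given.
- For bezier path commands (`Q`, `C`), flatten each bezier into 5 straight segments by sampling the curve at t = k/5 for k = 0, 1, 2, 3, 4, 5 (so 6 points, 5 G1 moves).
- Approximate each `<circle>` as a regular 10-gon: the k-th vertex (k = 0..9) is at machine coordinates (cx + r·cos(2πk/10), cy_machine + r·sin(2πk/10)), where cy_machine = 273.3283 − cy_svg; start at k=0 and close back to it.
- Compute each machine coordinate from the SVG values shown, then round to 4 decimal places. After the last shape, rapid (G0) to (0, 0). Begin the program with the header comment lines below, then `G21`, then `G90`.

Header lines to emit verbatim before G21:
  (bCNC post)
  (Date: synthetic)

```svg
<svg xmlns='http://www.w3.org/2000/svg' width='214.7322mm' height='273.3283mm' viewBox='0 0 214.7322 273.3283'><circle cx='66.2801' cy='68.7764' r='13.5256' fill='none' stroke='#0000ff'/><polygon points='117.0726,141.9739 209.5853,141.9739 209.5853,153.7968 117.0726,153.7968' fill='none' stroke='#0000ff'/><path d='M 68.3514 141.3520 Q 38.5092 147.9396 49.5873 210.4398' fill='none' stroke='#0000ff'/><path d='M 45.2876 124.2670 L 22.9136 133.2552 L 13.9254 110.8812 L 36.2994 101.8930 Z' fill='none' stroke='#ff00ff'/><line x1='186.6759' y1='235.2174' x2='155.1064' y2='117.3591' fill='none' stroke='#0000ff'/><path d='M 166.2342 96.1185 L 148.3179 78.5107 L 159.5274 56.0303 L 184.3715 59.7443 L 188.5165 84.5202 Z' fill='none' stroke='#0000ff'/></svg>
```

(bCNC post)
(Date: synthetic)
G21
G90
G0 X79.8057 Y204.5519
M4 S259
G1 X77.2225 Y212.5020 F2366
G1 X70.4597 Y217.4155
G1 X62.1005 Y217.4155
G1 X55.3377 Y212.5020
G1 X52.7545 Y204.5519
G1 X55.3377 Y196.6018
G1 X62.1005 Y191.6883
G1 X70.4597 Y191.6883
G1 X77.2225 Y196.6018
G1 X79.8057 Y204.5519
M5
G0 X117.0726 Y131.3544
M4 S259
G1 X209.5853 Y131.3544 F2366
G1 X209.5853 Y119.5315
G1 X117.0726 Y119.5315
G1 X117.0726 Y131.3544
M5
G0 X68.3514 Y131.9763
M4 S259
G1 X58.0513 Y127.1048 F2366
G1 X51.0249 Y117.7602
G1 X47.2721 Y103.9426
G1 X46.7929 Y85.6521
G1 X49.5873 Y62.8885
M5
G0 X45.2876 Y149.0613
M4 S567
G1 X22.9136 Y140.0731 F1285
G1 X13.9254 Y162.4471
G1 X36.2994 Y171.4353
G1 X45.2876 Y149.0613
M5
G0 X186.6759 Y38.1109
M4 S259
G1 X155.1064 Y155.9692 F2366
M5
G0 X166.2342 Y177.2098
M4 S259
G1 X148.3179 Y194.8176 F2366
G1 X159.5274 Y217.2980
G1 X184.3715 Y213.5840
G1 X188.5165 Y188.8081
G1 X166.2342 Y177.2098
M5
G0 X0.0000 Y0.0000

Since the viewBox matches the mm dimensions, user units are millimetres directly. The only transform is the Y-flip y_m = 273.3283 − y_svg.

Shape 1 is a circle drawn with `<circle>`. Its stroke #0000ff means engrave at S259, F2366. After flipping Y the toolpath is (79.8057,204.5519) → (77.2225,212.5020) → (70.4597,217.4155) → (62.1005,217.4155) → (55.3377,212.5020) → (52.7545,204.5519) → (55.3377,196.6018) → (62.1005,191.6883) → (70.4597,191.6883) → (77.2225,196.6018) → (79.8057,204.5519), returning to the start.

Shape 2 is a rectangle drawn with `<polygon>`. Its stroke #0000ff means engrave at S259, F2366. After flipping Y the toolpath is (117.0726,131.3544) → (209.5853,131.3544) → (209.5853,119.5315) → (117.0726,119.5315) → (117.0726,131.3544), returning to the start.

Shape 3 is a quadratic bezier drawn with `<path>`. Its stroke #0000ff means engrave at S259, F2366. After flipping Y the toolpath is (68.3514,131.9763) → (58.0513,127.1048) → (51.0249,117.7602) → (47.2721,103.9426) → (46.7929,85.6521) → (49.5873,62.8885).

Shape 4 is a regular polygon drawn with `<path>`. Its stroke #ff00ff means score at S567, F1285. After flipping Y the toolpath is (45.2876,149.0613) → (22.9136,140.0731) → (13.9254,162.4471) → (36.2994,171.4353) → (45.2876,149.0613), returning to the start.

Shape 5 is a line segment drawn with `<line>`. Its stroke #0000ff means engrave at S259, F2366. After flipping Y the toolpath is (186.6759,38.1109) → (155.1064,155.9692).

Shape 6 is a regular polygon drawn with `<path>`. Its stroke #0000ff means engrave at S259, F2366. After flipping Y the toolpath is (166.2342,177.2098) → (148.3179,194.8176) → (159.5274,217.2980) → (184.3715,213.5840) → (188.5165,188.8081) → (166.2342,177.2098), returning to the start.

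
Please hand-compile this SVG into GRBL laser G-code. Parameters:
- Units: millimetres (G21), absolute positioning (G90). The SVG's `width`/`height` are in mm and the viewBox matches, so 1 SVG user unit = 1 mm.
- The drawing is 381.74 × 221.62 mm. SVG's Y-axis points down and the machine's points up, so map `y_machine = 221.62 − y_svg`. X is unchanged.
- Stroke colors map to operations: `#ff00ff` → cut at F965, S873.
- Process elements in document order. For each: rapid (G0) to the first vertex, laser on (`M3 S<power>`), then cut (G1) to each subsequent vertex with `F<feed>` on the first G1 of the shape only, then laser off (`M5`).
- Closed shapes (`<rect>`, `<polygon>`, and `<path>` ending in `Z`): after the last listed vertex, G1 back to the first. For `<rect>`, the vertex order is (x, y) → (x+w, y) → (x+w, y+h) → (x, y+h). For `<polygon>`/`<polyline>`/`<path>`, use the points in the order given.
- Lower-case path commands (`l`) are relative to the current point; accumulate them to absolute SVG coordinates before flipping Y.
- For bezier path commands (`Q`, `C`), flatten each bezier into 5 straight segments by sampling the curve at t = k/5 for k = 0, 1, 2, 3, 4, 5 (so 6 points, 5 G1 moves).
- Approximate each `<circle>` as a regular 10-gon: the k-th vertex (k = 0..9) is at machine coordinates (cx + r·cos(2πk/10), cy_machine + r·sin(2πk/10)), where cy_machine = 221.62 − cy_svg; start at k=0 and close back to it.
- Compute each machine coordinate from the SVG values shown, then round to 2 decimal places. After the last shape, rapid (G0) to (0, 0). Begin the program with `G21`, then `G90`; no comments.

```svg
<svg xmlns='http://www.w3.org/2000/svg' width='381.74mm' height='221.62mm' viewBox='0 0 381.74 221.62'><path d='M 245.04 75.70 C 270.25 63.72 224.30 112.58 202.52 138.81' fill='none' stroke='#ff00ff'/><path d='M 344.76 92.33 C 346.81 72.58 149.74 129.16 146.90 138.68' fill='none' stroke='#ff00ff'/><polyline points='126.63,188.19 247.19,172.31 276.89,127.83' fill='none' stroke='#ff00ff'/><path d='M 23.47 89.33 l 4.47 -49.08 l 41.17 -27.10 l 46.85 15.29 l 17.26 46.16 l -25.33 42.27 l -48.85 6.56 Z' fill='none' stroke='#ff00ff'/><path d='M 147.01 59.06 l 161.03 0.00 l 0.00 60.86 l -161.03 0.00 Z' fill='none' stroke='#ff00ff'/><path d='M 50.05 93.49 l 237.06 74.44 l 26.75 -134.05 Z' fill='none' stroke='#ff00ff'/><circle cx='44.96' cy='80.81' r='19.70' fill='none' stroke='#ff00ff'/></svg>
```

G21
G90
G0 X245.04 Y145.92
M3 S873
G1 X252.39 Y146.47 F965
G1 X247.24 Y136.43
G1 X234.16 Y119.81
G1 X217.73 Y100.60
G1 X202.52 Y82.81
M5
G0 X344.76 Y129.29
M3 S873
G1 X325.24 Y132.97 F965
G1 X276.82 Y124.25
G1 X218.36 Y109.06
G1 X168.76 Y93.31
G1 X146.90 Y82.94
M5
G0 X126.63 Y33.43
M3 S873
G1 X247.19 Y49.31 F965
G1 X276.89 Y93.79
M5
G0 X23.47 Y132.29
M3 S873
G1 X27.94 Y181.37 F965
G1 X69.11 Y208.47
G1 X115.96 Y193.18
G1 X133.22 Y147.02
G1 X107.89 Y104.75
G1 X59.04 Y98.19
G1 X23.47 Y132.29
M5
G0 X147.01 Y162.56
M3 S873
G1 X308.04 Y162.56 F965
G1 X308.04 Y101.70
G1 X147.01 Y101.70
G1 X147.01 Y162.56
M5
G0 X50.05 Y128.13
M3 S873
G1 X287.11 Y53.69 F965
G1 X313.86 Y187.74
G1 X50.05 Y128.13
M5
G0 X64.66 Y140.81
M3 S873
G1 X60.90 Y152.39 F965
G1 X51.05 Y159.55
G1 X38.87 Y159.55
G1 X29.02 Y152.39
G1 X25.26 Y140.81
G1 X29.02 Y129.23
G1 X38.87 Y122.07
G1 X51.05 Y122.07
G1 X60.90 Y129.23
G1 X64.66 Y140.81
M5
G0 X0.00 Y0.00

viewBox `0 0 381.74 221.62` with mm width/height → 1 unit = 1 mm. Flip: y_m = 221.62 − y_svg.

**Shape 1** — `<path>` cubic bezier, stroke `#ff00ff` → cut (S873, F965). Control points (SVG): P0=(245.04,75.70), P1=(270.25,63.72), P2=(224.30,112.58), P3=(202.52,138.81); sampled at t=k/5. Machine vertices: (245.04,145.92) → (252.39,146.47) → (247.24,136.43) → (234.16,119.81) → (217.73,100.60) → (202.52,82.81). Open path.

**Shape 2** — `<path>` cubic bezier, stroke `#ff00ff` → cut (S873, F965). Control points (SVG): P0=(344.76,92.33), P1=(346.81,72.58), P2=(149.74,129.16), P3=(146.90,138.68); sampled at t=k/5. Machine vertices: (344.76,129.29) → (325.24,132.97) → (276.82,124.25) → (218.36,109.06) → (168.76,93.31) → (146.90,82.94). Open path.

**Shape 3** — `<polyline>` open polyline, stroke `#ff00ff` → cut (S873, F965). Machine vertices: (126.63,33.43) → (247.19,49.31) → (276.89,93.79). Open path.

**Shape 4** — `<path>` regular polygon, stroke `#ff00ff` → cut (S873, F965). Machine vertices: (23.47,132.29) → (27.94,181.37) → (69.11,208.47) → (115.96,193.18) → (133.22,147.02) → (107.89,104.75) → (59.04,98.19) → (23.47,132.29). Closed: final G1 returns to the first vertex.

**Shape 5** — `<path>` rectangle, stroke `#ff00ff` → cut (S873, F965). Machine vertices: (147.01,162.56) → (308.04,162.56) → (308.04,101.70) → (147.01,101.70) → (147.01,162.56). Closed: final G1 returns to the first vertex.

**Shape 6** — `<path>` closed polygon, stroke `#ff00ff` → cut (S873, F965). Machine vertices: (50.05,128.13) → (287.11,53.69) → (313.86,187.74) → (50.05,128.13). Closed: final G1 returns to the first vertex.

**Shape 7** — `<circle>` circle, stroke `#ff00ff` → cut (S873, F965). Machine vertices: (64.66,140.81) → (60.90,152.39) → (51.05,159.55) → (38.87,159.55) → (29.02,152.39) → (25.26,140.81) → (29.02,129.23) → (38.87,122.07) → (51.05,122.07) → (60.90,129.23) → (64.66,140.81). Closed: final G1 returns to the first vertex.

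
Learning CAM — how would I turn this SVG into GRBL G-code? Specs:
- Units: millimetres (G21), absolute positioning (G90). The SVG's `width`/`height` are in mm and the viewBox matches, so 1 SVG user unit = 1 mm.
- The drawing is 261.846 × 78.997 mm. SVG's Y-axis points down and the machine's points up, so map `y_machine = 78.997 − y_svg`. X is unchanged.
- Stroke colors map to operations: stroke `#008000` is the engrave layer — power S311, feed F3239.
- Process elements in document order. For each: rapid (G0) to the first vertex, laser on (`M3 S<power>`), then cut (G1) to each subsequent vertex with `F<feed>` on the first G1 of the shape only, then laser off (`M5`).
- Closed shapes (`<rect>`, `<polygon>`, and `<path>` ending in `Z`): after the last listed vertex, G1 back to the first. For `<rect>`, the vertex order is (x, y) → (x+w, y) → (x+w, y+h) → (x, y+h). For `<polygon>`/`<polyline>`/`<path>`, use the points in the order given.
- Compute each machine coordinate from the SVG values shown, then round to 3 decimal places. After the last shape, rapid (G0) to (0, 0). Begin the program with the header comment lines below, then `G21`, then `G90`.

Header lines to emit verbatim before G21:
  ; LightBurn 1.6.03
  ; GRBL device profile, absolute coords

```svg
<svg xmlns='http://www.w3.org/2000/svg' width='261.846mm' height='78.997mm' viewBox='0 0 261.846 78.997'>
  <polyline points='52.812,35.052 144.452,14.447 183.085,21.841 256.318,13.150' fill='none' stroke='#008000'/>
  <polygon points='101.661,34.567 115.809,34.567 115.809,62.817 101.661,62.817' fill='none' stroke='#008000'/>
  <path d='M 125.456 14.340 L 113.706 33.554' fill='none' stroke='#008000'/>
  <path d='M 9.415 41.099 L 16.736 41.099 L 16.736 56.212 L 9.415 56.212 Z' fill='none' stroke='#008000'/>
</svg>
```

; LightBurn 1.6.03
; GRBL device profile, absolute coords
G21
G90
G0 X52.812 Y43.945
M3 S311
G1 X144.452 Y64.550 F3239
G1 X183.085 Y57.156
G1 X256.318 Y65.847
M5
G0 X101.661 Y44.430
M3 S311
G1 X115.809 Y44.430 F3239
G1 X115.809 Y16.180
G1 X101.661 Y16.180
G1 X101.661 Y44.430
M5
G0 X125.456 Y64.657
M3 S311
G1 X113.706 Y45.443 F3239
M5
G0 X9.415 Y37.898
M3 S311
G1 X16.736 Y37.898 F3239
G1 X16.736 Y22.785
G1 X9.415 Y22.785
G1 X9.415 Y37.898
M5
G0 X0.000 Y0.000

viewBox `0 0 261.846 78.997` with mm width/height → 1 unit = 1 mm. Flip: y_m = 78.997 − y_svg.

**Shape 1** — `<polyline>` open polyline, stroke `#008000` → engrave (S311, F3239). Machine vertices: (52.812,43.945) → (144.452,64.550) → (183.085,57.156) → (256.318,65.847). Open path.

**Shape 2** — `<polygon>` rectangle, stroke `#008000` → engrave (S311, F3239). Machine vertices: (101.661,44.430) → (115.809,44.430) → (115.809,16.180) → (101.661,16.180) → (101.661,44.430). Closed: final G1 returns to the first vertex.

**Shape 3** — `<path>` line segment, stroke `#008000` → engrave (S311, F3239). Machine vertices: (125.456,64.657) → (113.706,45.443). Open path.

**Shape 4** — `<path>` rectangle, stroke `#008000` → engrave (S311, F3239). Machine vertices: (9.415,37.898) → (16.736,37.898) → (16.736,22.785) → (9.415,22.785) → (9.415,37.898). Closed: final G1 returns to the first vertex.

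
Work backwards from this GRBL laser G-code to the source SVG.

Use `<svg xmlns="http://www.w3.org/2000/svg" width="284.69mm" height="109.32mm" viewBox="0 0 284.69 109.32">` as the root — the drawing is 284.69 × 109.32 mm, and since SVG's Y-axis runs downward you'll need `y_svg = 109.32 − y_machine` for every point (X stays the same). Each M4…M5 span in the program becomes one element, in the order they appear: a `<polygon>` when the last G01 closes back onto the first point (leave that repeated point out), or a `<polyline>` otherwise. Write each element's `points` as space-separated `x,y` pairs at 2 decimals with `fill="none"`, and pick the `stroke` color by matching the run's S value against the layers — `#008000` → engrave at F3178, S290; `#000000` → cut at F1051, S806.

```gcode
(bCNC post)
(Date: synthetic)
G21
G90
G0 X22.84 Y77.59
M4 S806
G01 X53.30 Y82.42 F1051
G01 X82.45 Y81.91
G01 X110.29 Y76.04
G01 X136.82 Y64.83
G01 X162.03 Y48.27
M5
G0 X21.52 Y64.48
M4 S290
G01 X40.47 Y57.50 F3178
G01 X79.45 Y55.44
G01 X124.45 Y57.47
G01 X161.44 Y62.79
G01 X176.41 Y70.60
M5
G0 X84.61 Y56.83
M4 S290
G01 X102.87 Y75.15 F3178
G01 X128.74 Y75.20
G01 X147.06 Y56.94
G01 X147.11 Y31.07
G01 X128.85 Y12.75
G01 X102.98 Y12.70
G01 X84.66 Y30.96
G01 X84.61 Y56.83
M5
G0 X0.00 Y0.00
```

Machine Y-up, SVG Y-down with viewBox height 109.32, so y_svg = 109.32 − y_machine; X carries over.

Run 1: S806 ⇒ cut layer `#000000`. The run is open, so emit a `<polyline>` with points (Y-flipped): 22.84,31.73 53.30,26.90 82.45,27.41 110.29,33.28 136.82,44.49 162.03,61.05.

Run 2: S290 ⇒ engrave layer `#008000`. The run is open, so emit a `<polyline>` with points (Y-flipped): 21.52,44.84 40.47,51.82 79.45,53.88 124.45,51.85 161.44,46.53 176.41,38.72.

Run 3: the run's S290 means `#008000` (engrave). The run returns to its start, so emit a `<polygon>` with points (Y-flipped): 84.61,52.49 102.87,34.17 128.74,34.12 147.06,52.38 147.11,78.25 128.85,96.57 102.98,96.62 84.66,78.36.

<svg xmlns="http://www.w3.org/2000/svg" width="284.69mm" height="109.32mm" viewBox="0 0 284.69 109.32">
  <polyline points="22.84,31.73 53.30,26.90 82.45,27.41 110.29,33.28 136.82,44.49 162.03,61.05" fill="none" stroke="#000000"/>
  <polyline points="21.52,44.84 40.47,51.82 79.45,53.88 124.45,51.85 161.44,46.53 176.41,38.72" fill="none" stroke="#008000"/>
  <polygon points="84.61,52.49 102.87,34.17 128.74,34.12 147.06,52.38 147.11,78.25 128.85,96.57 102.98,96.62 84.66,78.36" fill="none" stroke="#008000"/>
</svg>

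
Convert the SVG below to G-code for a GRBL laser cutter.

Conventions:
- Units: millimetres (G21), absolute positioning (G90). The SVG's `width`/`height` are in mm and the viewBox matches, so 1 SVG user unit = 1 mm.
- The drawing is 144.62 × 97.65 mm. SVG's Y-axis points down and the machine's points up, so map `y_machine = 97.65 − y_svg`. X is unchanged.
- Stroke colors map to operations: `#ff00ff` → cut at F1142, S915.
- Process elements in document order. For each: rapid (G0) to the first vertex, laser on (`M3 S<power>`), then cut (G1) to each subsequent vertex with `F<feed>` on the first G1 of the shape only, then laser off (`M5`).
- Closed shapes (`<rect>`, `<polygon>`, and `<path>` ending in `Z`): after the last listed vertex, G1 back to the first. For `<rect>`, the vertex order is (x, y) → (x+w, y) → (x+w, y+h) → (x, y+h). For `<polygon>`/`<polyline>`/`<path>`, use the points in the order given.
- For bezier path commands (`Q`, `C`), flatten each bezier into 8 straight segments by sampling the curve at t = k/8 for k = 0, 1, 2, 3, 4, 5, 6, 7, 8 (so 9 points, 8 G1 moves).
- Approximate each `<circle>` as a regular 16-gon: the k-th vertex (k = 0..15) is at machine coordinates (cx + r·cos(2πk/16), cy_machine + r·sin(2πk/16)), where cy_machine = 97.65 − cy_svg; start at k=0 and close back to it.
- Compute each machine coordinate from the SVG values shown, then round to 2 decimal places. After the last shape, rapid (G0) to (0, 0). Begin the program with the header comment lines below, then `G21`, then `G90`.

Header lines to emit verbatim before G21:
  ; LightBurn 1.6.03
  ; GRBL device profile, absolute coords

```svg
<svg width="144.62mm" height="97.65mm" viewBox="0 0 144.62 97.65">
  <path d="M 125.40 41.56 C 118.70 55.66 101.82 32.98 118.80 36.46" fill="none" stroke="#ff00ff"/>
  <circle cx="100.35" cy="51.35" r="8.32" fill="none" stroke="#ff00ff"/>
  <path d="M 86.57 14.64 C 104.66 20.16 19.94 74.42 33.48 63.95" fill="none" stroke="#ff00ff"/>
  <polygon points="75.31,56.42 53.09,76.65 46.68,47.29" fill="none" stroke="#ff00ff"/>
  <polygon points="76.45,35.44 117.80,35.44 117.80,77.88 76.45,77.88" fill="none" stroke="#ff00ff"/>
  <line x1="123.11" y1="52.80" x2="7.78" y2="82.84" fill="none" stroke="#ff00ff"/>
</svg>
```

; LightBurn 1.6.03
; GRBL device profile, absolute coords
G21
G90
G0 X125.40 Y56.09
M3 S915
G1 X122.50 Y52.40 F1142
G1 X119.15 Y51.43
G1 X115.89 Y52.42
G1 X113.22 Y54.66
G1 X111.66 Y57.39
G1 X111.73 Y59.88
G1 X113.93 Y61.39
G1 X118.80 Y61.19
M5
G0 X108.67 Y46.30
M3 S915
G1 X108.04 Y49.48 F1142
G1 X106.23 Y52.18
G1 X103.53 Y53.99
G1 X100.35 Y54.62
G1 X97.17 Y53.99
G1 X94.47 Y52.18
G1 X92.66 Y49.48
G1 X92.03 Y46.30
G1 X92.66 Y43.12
G1 X94.47 Y40.42
G1 X97.17 Y38.61
G1 X100.35 Y37.98
G1 X103.53 Y38.61
G1 X106.23 Y40.42
G1 X108.04 Y43.12
G1 X108.67 Y46.30
M5
G0 X86.57 Y83.01
M3 S915
G1 X88.93 Y78.88 F1142
G1 X84.00 Y71.50
G1 X74.15 Y62.22
G1 X61.73 Y52.36
G1 X49.10 Y43.25
G1 X38.61 Y36.21
G1 X32.62 Y32.59
G1 X33.48 Y33.70
M5
G0 X75.31 Y41.23
M3 S915
G1 X53.09 Y21.00 F1142
G1 X46.68 Y50.36
G1 X75.31 Y41.23
M5
G0 X76.45 Y62.21
M3 S915
G1 X117.80 Y62.21 F1142
G1 X117.80 Y19.77
G1 X76.45 Y19.77
G1 X76.45 Y62.21
M5
G0 X123.11 Y44.85
M3 S915
G1 X7.78 Y14.81 F1142
M5
G0 X0.00 Y0.00

viewBox `0 0 144.62 97.65` with mm width/height → 1 unit = 1 mm. Flip: y_m = 97.65 − y_svg.

**Shape 1** — `<path>` cubic bezier, stroke `#ff00ff` → cut (S915, F1142). Control points (SVG): P0=(125.40,41.56), P1=(118.70,55.66), P2=(101.82,32.98), P3=(118.80,36.46); sampled at t=k/8. Machine vertices: (125.40,56.09) → (122.50,52.40) → (119.15,51.43) → (115.89,52.42) → (113.22,54.66) → (111.66,57.39) → (111.73,59.88) → (113.93,61.39) → (118.80,61.19). Open path.

**Shape 2** — `<circle>` circle, stroke `#ff00ff` → cut (S915, F1142). Machine vertices: (108.67,46.30) → (108.04,49.48) → (106.23,52.18) → (103.53,53.99) → (100.35,54.62) → (97.17,53.99) → (94.47,52.18) → (92.66,49.48) → (92.03,46.30) → (92.66,43.12) → (94.47,40.42) → (97.17,38.61) → (100.35,37.98) → (103.53,38.61) → (106.23,40.42) → (108.04,43.12) → (108.67,46.30). Closed: final G1 returns to the first vertex.

**Shape 3** — `<path>` cubic bezier, stroke `#ff00ff` → cut (S915, F1142). Control points (SVG): P0=(86.57,14.64), P1=(104.66,20.16), P2=(19.94,74.42), P3=(33.48,63.95); sampled at t=k/8. Machine vertices: (86.57,83.01) → (88.93,78.88) → (84.00,71.50) → (74.15,62.22) → (61.73,52.36) → (49.10,43.25) → (38.61,36.21) → (32.62,32.59) → (33.48,33.70). Open path.

**Shape 4** — `<polygon>` regular polygon, stroke `#ff00ff` → cut (S915, F1142). Machine vertices: (75.31,41.23) → (53.09,21.00) → (46.68,50.36) → (75.31,41.23). Closed: final G1 returns to the first vertex.

**Shape 5** — `<polygon>` rectangle, stroke `#ff00ff` → cut (S915, F1142). Machine vertices: (76.45,62.21) → (117.80,62.21) → (117.80,19.77) → (76.45,19.77) → (76.45,62.21). Closed: final G1 returns to the first vertex.

**Shape 6** — `<line>` line segment, stroke `#ff00ff` → cut (S915, F1142). Machine vertices: (123.11,44.85) → (7.78,14.81). Open path.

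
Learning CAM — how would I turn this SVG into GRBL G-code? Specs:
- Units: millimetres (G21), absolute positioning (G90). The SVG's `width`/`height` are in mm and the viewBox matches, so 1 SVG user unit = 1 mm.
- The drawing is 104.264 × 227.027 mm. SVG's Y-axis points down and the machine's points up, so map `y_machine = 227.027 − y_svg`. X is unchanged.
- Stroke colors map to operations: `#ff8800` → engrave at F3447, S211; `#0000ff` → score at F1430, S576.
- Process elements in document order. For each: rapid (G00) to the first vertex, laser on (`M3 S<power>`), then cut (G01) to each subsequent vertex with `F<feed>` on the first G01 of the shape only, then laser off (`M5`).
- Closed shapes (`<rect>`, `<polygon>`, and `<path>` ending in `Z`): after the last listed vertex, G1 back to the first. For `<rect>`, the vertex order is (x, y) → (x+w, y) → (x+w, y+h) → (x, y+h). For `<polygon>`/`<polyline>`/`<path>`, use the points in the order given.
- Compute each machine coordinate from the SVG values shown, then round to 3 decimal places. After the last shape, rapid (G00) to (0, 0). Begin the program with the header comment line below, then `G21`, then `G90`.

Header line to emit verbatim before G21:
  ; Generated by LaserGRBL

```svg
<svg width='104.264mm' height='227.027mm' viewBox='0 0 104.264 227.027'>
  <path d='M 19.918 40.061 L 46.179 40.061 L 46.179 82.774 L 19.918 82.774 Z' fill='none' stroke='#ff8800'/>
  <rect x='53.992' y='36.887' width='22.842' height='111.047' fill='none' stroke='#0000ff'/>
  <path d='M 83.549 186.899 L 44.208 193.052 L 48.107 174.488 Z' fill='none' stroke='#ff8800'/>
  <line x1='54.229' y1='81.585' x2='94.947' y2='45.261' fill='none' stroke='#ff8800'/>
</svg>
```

viewBox `0 0 104.264 227.027` with mm width/height → 1 unit = 1 mm. Flip: y_m = 227.027 − y_svg.

**Shape 1** — `<path>` rectangle, stroke `#ff8800` → engrave (S211, F3447). Machine vertices: (19.918,186.966) → (46.179,186.966) → (46.179,144.253) → (19.918,144.253) → (19.918,186.966). Closed: final G1 returns to the first vertex.

**Shape 2** — `<rect>` rectangle, stroke `#0000ff` → score (S576, F1430). Machine vertices: (53.992,190.140) → (76.834,190.140) → (76.834,79.093) → (53.992,79.093) → (53.992,190.140). Closed: final G1 returns to the first vertex.

**Shape 3** — `<path>` closed polygon, stroke `#ff8800` → engrave (S211, F3447). Machine vertices: (83.549,40.128) → (44.208,33.975) → (48.107,52.539) → (83.549,40.128). Closed: final G1 returns to the first vertex.

**Shape 4** — `<line>` line segment, stroke `#ff8800` → engrave (S211, F3447). Machine vertices: (54.229,145.442) → (94.947,181.766). Open path.

; Generated by LaserGRBL
G21
G90
G00 X19.918 Y186.966
M3 S211
G01 X46.179 Y186.966 F3447
G01 X46.179 Y144.253
G01 X19.918 Y144.253
G01 X19.918 Y186.966
M5
G00 X53.992 Y190.140
M3 S576
G01 X76.834 Y190.140 F1430
G01 X76.834 Y79.093
G01 X53.992 Y79.093
G01 X53.992 Y190.140
M5
G00 X83.549 Y40.128
M3 S211
G01 X44.208 Y33.975 F3447
G01 X48.107 Y52.539
G01 X83.549 Y40.128
M5
G00 X54.229 Y145.442
M3 S211
G01 X94.947 Y181.766 F3447
M5
G00 X0.000 Y0.000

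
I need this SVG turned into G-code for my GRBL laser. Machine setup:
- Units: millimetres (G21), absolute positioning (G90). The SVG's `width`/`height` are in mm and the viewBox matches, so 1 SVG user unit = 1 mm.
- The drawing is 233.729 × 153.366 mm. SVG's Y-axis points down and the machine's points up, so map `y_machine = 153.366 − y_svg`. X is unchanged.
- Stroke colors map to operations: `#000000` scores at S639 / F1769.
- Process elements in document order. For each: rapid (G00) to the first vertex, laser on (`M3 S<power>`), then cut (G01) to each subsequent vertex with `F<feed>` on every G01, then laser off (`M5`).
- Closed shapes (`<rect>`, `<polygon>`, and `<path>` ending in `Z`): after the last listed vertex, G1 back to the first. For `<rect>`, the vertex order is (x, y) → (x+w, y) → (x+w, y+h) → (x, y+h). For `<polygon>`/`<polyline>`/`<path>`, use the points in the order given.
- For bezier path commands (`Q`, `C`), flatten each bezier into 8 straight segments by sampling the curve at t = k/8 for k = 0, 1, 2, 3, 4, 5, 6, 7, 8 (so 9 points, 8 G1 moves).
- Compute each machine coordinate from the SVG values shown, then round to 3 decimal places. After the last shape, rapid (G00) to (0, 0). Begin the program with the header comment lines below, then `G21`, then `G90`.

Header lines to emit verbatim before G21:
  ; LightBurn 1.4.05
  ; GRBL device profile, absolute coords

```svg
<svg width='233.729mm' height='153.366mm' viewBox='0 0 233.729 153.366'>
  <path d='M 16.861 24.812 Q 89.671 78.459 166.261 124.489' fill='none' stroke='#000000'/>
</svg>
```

1 u = 1 mm; y_m = 153.366 − y.

[1] `<path>` quadratic bezier, #000000→score S639 F1769: (16.861,128.554) → (35.123,115.261) → (53.502,102.207) → (72.000,89.390) → (90.616,76.811) → (109.350,64.471) → (128.202,52.368) → (147.173,40.504) → (166.261,28.877)

; LightBurn 1.4.05
; GRBL device profile, absolute coords
G21
G90
G00 X16.861 Y128.554
M3 S639
G01 X35.123 Y115.261 F1769
G01 X53.502 Y102.207 F1769
G01 X72.000 Y89.390 F1769
G01 X90.616 Y76.811 F1769
G01 X109.350 Y64.471 F1769
G01 X128.202 Y52.368 F1769
G01 X147.173 Y40.504 F1769
G01 X166.261 Y28.877 F1769
M5
G00 X0.000 Y0.000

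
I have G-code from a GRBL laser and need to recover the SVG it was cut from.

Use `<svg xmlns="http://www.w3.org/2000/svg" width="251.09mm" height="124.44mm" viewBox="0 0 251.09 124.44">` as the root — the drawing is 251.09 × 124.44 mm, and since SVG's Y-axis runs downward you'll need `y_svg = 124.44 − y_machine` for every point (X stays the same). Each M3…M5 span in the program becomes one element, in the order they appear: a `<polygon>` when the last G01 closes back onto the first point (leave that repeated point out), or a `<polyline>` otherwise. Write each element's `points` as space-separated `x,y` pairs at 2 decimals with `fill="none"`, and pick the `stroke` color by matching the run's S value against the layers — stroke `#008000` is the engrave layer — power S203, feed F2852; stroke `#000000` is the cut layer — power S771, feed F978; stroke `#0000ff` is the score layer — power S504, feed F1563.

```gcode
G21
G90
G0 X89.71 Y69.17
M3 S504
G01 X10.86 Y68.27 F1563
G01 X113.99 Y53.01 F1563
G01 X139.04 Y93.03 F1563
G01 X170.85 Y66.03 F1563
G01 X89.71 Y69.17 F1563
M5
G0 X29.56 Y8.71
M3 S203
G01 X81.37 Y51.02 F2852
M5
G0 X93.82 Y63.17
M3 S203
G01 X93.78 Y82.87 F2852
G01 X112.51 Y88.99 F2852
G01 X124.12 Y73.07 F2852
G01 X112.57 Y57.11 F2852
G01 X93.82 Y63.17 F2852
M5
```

<svg xmlns="http://www.w3.org/2000/svg" width="251.09mm" height="124.44mm" viewBox="0 0 251.09 124.44">
  <polygon points="89.71,55.27 10.86,56.17 113.99,71.43 139.04,31.41 170.85,58.41" fill="none" stroke="#0000ff"/>
  <polyline points="29.56,115.73 81.37,73.42" fill="none" stroke="#008000"/>
  <polygon points="93.82,61.27 93.78,41.57 112.51,35.45 124.12,51.37 112.57,67.33" fill="none" stroke="#008000"/>
</svg>

y_svg = 124.44 − y_m.

[1] S504→`#0000ff` (score); closed run; points: 89.71,55.27 10.86,56.17 113.99,71.43 139.04,31.41 170.85,58.41

[2] S203→`#008000` (engrave); open run; points: 29.56,115.73 81.37,73.42

[3] S203→`#008000` (engrave); closed run; points: 93.82,61.27 93.78,41.57 112.51,35.45 124.12,51.37 112.57,67.33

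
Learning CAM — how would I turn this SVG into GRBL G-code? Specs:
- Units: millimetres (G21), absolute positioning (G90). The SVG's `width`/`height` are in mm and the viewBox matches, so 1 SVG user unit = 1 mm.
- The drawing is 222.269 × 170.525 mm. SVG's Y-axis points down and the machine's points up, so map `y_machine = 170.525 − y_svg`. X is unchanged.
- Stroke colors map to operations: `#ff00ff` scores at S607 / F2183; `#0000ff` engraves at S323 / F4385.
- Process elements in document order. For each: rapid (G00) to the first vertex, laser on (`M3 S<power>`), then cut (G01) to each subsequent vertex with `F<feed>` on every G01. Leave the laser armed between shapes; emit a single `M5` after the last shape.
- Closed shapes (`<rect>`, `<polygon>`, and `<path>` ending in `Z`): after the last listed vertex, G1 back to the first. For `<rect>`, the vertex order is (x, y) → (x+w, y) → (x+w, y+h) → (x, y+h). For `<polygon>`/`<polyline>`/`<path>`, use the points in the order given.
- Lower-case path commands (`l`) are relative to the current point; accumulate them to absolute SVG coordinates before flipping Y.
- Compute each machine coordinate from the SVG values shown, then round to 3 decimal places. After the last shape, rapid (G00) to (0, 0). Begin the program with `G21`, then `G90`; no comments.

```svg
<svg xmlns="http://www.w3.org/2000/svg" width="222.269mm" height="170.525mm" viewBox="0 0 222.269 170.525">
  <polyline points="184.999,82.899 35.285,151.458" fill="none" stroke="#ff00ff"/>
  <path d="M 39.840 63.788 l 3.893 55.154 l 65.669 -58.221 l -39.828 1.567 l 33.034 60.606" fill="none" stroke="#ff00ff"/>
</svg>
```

G21
G90
G00 X184.999 Y87.626
M3 S607
G01 X35.285 Y19.067 F2183
G00 X39.840 Y106.737
M3 S607
G01 X43.733 Y51.583 F2183
G01 X109.402 Y109.804 F2183
G01 X69.574 Y108.237 F2183
G01 X102.608 Y47.631 F2183
M5
G00 X0.000 Y0.000

viewBox `0 0 222.269 170.525` with mm width/height → 1 unit = 1 mm. Flip: y_m = 170.525 − y_svg.

**Shape 1** — `<polyline>` line segment, stroke `#ff00ff` → score (S607, F2183). Machine vertices: (184.999,87.626) → (35.285,19.067). Open path.

**Shape 2** — `<path>` open polyline, stroke `#ff00ff` → score (S607, F2183). Machine vertices: (39.840,106.737) → (43.733,51.583) → (109.402,109.804) → (69.574,108.237) → (102.608,47.631). Open path.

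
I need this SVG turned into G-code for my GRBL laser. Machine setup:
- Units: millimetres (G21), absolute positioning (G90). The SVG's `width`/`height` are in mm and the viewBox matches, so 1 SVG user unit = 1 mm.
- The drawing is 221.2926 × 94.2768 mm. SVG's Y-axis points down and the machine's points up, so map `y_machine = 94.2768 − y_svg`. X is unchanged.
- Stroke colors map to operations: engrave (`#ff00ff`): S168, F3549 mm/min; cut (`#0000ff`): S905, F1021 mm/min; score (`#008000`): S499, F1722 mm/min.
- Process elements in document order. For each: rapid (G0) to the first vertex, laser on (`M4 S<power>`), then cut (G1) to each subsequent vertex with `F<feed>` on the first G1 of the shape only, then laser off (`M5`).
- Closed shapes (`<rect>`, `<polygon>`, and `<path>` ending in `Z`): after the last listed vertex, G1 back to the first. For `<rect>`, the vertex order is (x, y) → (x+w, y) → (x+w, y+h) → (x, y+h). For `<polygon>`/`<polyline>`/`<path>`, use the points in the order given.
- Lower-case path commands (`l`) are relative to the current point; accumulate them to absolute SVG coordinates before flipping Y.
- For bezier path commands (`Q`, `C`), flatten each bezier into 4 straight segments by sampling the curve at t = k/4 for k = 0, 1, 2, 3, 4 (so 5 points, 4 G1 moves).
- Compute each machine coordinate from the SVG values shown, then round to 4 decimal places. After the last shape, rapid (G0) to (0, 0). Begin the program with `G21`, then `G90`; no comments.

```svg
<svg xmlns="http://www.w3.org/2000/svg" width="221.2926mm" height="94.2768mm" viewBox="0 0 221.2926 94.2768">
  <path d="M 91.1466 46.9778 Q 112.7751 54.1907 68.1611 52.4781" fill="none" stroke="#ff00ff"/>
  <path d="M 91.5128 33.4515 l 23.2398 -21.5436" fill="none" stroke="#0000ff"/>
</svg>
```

G21
G90
G0 X91.1466 Y47.2990
M4 S168
G1 X97.8207 Y44.2504 F3549
G1 X96.2145 Y42.3175
G1 X86.3279 Y41.5002
G1 X68.1611 Y41.7987
M5
G0 X91.5128 Y60.8253
M4 S905
G1 X114.7526 Y82.3689 F1021
M5
G0 X0.0000 Y0.0000

1 u = 1 mm; y_m = 94.2768 − y.

[1] `<path>` quadratic bezier, #ff00ff→engrave S168 F3549: (91.1466,47.2990) → (97.8207,44.2504) → (96.2145,42.3175) → (86.3279,41.5002) → (68.1611,41.7987)

[2] `<path>` line segment, #0000ff→cut S905 F1021: (91.5128,60.8253) → (114.7526,82.3689)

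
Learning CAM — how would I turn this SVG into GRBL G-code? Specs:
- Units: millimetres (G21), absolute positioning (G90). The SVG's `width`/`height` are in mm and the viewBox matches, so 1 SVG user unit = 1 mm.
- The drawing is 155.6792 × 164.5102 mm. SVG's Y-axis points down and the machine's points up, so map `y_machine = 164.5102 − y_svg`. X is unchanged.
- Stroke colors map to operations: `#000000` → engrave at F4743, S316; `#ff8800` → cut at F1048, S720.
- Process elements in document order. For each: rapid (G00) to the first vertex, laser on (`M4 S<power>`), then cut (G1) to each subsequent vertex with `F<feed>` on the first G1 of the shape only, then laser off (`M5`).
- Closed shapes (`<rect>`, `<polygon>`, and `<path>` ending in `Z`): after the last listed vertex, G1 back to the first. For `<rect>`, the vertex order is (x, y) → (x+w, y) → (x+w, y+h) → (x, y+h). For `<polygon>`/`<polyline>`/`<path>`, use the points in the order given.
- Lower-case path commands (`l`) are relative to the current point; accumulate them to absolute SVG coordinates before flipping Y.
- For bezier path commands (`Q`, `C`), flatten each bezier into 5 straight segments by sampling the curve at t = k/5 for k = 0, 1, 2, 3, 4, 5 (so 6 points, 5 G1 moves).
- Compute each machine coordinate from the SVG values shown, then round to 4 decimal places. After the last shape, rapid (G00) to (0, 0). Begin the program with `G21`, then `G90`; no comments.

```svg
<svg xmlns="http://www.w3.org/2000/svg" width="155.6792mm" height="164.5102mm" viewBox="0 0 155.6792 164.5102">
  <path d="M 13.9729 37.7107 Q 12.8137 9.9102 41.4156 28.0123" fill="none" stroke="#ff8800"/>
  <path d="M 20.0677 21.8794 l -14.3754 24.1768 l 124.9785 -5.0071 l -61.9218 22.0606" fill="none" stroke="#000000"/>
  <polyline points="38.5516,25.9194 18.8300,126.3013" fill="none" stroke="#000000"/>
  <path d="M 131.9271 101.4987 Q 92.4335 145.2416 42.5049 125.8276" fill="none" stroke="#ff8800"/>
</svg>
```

Since the viewBox matches the mm dimensions, user units are millimetres directly. The only transform is the Y-flip y_m = 164.5102 − y_svg.

Shape 1 is a quadratic bezier drawn with `<path>`. Its stroke #ff8800 means cut at S720, F1048. After flipping Y the toolpath is (13.9729,126.7995) → (14.6997,136.0836) → (17.8073,141.6955) → (23.2959,143.6352) → (31.1653,141.9026) → (41.4156,136.4979).

Shape 2 is a open polyline drawn with `<path>`. Its stroke #000000 means engrave at S316, F4743. After flipping Y the toolpath is (20.0677,142.6308) → (5.6923,118.4540) → (130.6708,123.4611) → (68.7490,101.4005).

Shape 3 is a line segment drawn with `<polyline>`. Its stroke #000000 means engrave at S316, F4743. After flipping Y the toolpath is (38.5516,138.5908) → (18.8300,38.2089).

Shape 4 is a quadratic bezier drawn with `<path>`. Its stroke #ff8800 means cut at S720, F1048. After flipping Y the toolpath is (131.9271,63.0115) → (115.7123,48.0406) → (98.6626,38.1223) → (80.7782,33.2565) → (62.0589,33.4433) → (42.5049,38.6826).

G21
G90
G00 X13.9729 Y126.7995
M4 S720
G1 X14.6997 Y136.0836 F1048
G1 X17.8073 Y141.6955
G1 X23.2959 Y143.6352
G1 X31.1653 Y141.9026
G1 X41.4156 Y136.4979
M5
G00 X20.0677 Y142.6308
M4 S316
G1 X5.6923 Y118.4540 F4743
G1 X130.6708 Y123.4611
G1 X68.7490 Y101.4005
M5
G00 X38.5516 Y138.5908
M4 S316
G1 X18.8300 Y38.2089 F4743
M5
G00 X131.9271 Y63.0115
M4 S720
G1 X115.7123 Y48.0406 F1048
G1 X98.6626 Y38.1223
G1 X80.7782 Y33.2565
G1 X62.0589 Y33.4433
G1 X42.5049 Y38.6826
M5
G00 X0.0000 Y0.0000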